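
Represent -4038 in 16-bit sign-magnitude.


Sign bit: 1 (negative)
Magnitude: 4038 = 000111111000110
= 1000111111000110


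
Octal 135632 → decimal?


Positional values:
Position 0: 2 × 8^0 = 2
Position 1: 3 × 8^1 = 24
Position 2: 6 × 8^2 = 384
Position 3: 5 × 8^3 = 2560
Position 4: 3 × 8^4 = 12288
Position 5: 1 × 8^5 = 32768
Sum = 2 + 24 + 384 + 2560 + 12288 + 32768
= 48026


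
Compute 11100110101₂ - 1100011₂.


Align and subtract column by column (LSB to MSB, borrowing when needed):
  11100110101
- 00001100011
  -----------
  col 0: (1 - 0 borrow-in) - 1 → 1 - 1 = 0, borrow out 0
  col 1: (0 - 0 borrow-in) - 1 → borrow from next column: (0+2) - 1 = 1, borrow out 1
  col 2: (1 - 1 borrow-in) - 0 → 0 - 0 = 0, borrow out 0
  col 3: (0 - 0 borrow-in) - 0 → 0 - 0 = 0, borrow out 0
  col 4: (1 - 0 borrow-in) - 0 → 1 - 0 = 1, borrow out 0
  col 5: (1 - 0 borrow-in) - 1 → 1 - 1 = 0, borrow out 0
  col 6: (0 - 0 borrow-in) - 1 → borrow from next column: (0+2) - 1 = 1, borrow out 1
  col 7: (0 - 1 borrow-in) - 0 → borrow from next column: (-1+2) - 0 = 1, borrow out 1
  col 8: (1 - 1 borrow-in) - 0 → 0 - 0 = 0, borrow out 0
  col 9: (1 - 0 borrow-in) - 0 → 1 - 0 = 1, borrow out 0
  col 10: (1 - 0 borrow-in) - 0 → 1 - 0 = 1, borrow out 0
Reading bits MSB→LSB: 11011010010
Strip leading zeros: 11011010010
= 11011010010


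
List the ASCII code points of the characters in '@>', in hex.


String: '@>'  (2 characters)
Per-character ASCII lookup:
  '@': special character: '@' = 64 → 0x40
  '>': special character: '>' = 62 → 0x3E
= 0x40 0x3E


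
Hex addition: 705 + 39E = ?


Align and add column by column (LSB to MSB, each column mod 16 with carry):
  0705
+ 039E
  ----
  col 0: 5(5) + E(14) + 0 (carry in) = 19 → 3(3), carry out 1
  col 1: 0(0) + 9(9) + 1 (carry in) = 10 → A(10), carry out 0
  col 2: 7(7) + 3(3) + 0 (carry in) = 10 → A(10), carry out 0
  col 3: 0(0) + 0(0) + 0 (carry in) = 0 → 0(0), carry out 0
Reading digits MSB→LSB: 0AA3
Strip leading zeros: AA3
= 0xAA3


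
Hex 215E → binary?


Each hex digit → 4 binary bits:
  2 = 0010
  1 = 0001
  5 = 0101
  E = 1110
Concatenate: 0010 0001 0101 1110
= 0010000101011110


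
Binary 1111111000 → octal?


Group into 3-bit groups: 001111111000
  001 = 1
  111 = 7
  111 = 7
  000 = 0
= 0o1770


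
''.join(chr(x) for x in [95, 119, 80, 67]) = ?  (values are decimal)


Codes (decimal): 95 119 80 67
Per-code ASCII lookup:
  95  (special character) → '_'
  119  (range 97-122: lowercase, 119 - 97 = 22) → 'w'
  80  (range 65-90: uppercase, 80 - 65 = 15) → 'P'
  67  (range 65-90: uppercase, 67 - 65 = 2) → 'C'
= '_wPC'


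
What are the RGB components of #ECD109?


Hex: #ECD109
R = EC₁₆ = 236
G = D1₁₆ = 209
B = 09₁₆ = 9
= RGB(236, 209, 9)


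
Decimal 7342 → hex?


Divide by 16 repeatedly:
7342 ÷ 16 = 458 remainder 14 (E)
458 ÷ 16 = 28 remainder 10 (A)
28 ÷ 16 = 1 remainder 12 (C)
1 ÷ 16 = 0 remainder 1 (1)
Reading remainders bottom-up:
= 0x1CAE


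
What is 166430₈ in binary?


Each octal digit → 3 binary bits:
  1 = 001
  6 = 110
  6 = 110
  4 = 100
  3 = 011
  0 = 000
Concatenate: 001 110 110 100 011 000
= 001110110100011000


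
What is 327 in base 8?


Divide by 8 repeatedly:
327 ÷ 8 = 40 remainder 7
40 ÷ 8 = 5 remainder 0
5 ÷ 8 = 0 remainder 5
Reading remainders bottom-up:
= 0o507


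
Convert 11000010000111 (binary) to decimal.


Positional values:
Bit 0: 1 × 2^0 = 1
Bit 1: 1 × 2^1 = 2
Bit 2: 1 × 2^2 = 4
Bit 7: 1 × 2^7 = 128
Bit 12: 1 × 2^12 = 4096
Bit 13: 1 × 2^13 = 8192
Sum = 1 + 2 + 4 + 128 + 4096 + 8192
= 12423


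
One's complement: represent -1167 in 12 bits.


Original: 010010001111
Invert all bits:
  bit 0: 0 → 1
  bit 1: 1 → 0
  bit 2: 0 → 1
  bit 3: 0 → 1
  bit 4: 1 → 0
  bit 5: 0 → 1
  bit 6: 0 → 1
  bit 7: 0 → 1
  bit 8: 1 → 0
  bit 9: 1 → 0
  bit 10: 1 → 0
  bit 11: 1 → 0
= 101101110000


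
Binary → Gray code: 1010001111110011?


Binary: 1010001111110011
Gray code: G = B XOR (B >> 1)
B >> 1 = 0101000111111001
1010001111110011 XOR 0101000111111001:
  1 XOR 0 = 1
  0 XOR 1 = 1
  1 XOR 0 = 1
  0 XOR 1 = 1
  0 XOR 0 = 0
  0 XOR 0 = 0
  1 XOR 0 = 1
  1 XOR 1 = 0
  1 XOR 1 = 0
  1 XOR 1 = 0
  1 XOR 1 = 0
  1 XOR 1 = 0
  0 XOR 1 = 1
  0 XOR 0 = 0
  1 XOR 0 = 1
  1 XOR 1 = 0
= 1111001000001010


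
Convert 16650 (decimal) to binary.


Divide by 2 repeatedly:
16650 ÷ 2 = 8325 remainder 0
8325 ÷ 2 = 4162 remainder 1
4162 ÷ 2 = 2081 remainder 0
2081 ÷ 2 = 1040 remainder 1
1040 ÷ 2 = 520 remainder 0
520 ÷ 2 = 260 remainder 0
260 ÷ 2 = 130 remainder 0
130 ÷ 2 = 65 remainder 0
65 ÷ 2 = 32 remainder 1
32 ÷ 2 = 16 remainder 0
16 ÷ 2 = 8 remainder 0
8 ÷ 2 = 4 remainder 0
4 ÷ 2 = 2 remainder 0
2 ÷ 2 = 1 remainder 0
1 ÷ 2 = 0 remainder 1
Reading remainders bottom-up:
= 100000100001010


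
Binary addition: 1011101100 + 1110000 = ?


Align and add column by column (LSB to MSB, carry propagating):
  01011101100
+ 00001110000
  -----------
  col 0: 0 + 0 + 0 (carry in) = 0 → bit 0, carry out 0
  col 1: 0 + 0 + 0 (carry in) = 0 → bit 0, carry out 0
  col 2: 1 + 0 + 0 (carry in) = 1 → bit 1, carry out 0
  col 3: 1 + 0 + 0 (carry in) = 1 → bit 1, carry out 0
  col 4: 0 + 1 + 0 (carry in) = 1 → bit 1, carry out 0
  col 5: 1 + 1 + 0 (carry in) = 2 → bit 0, carry out 1
  col 6: 1 + 1 + 1 (carry in) = 3 → bit 1, carry out 1
  col 7: 1 + 0 + 1 (carry in) = 2 → bit 0, carry out 1
  col 8: 0 + 0 + 1 (carry in) = 1 → bit 1, carry out 0
  col 9: 1 + 0 + 0 (carry in) = 1 → bit 1, carry out 0
  col 10: 0 + 0 + 0 (carry in) = 0 → bit 0, carry out 0
Reading bits MSB→LSB: 01101011100
Strip leading zeros: 1101011100
= 1101011100


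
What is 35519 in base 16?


Divide by 16 repeatedly:
35519 ÷ 16 = 2219 remainder 15 (F)
2219 ÷ 16 = 138 remainder 11 (B)
138 ÷ 16 = 8 remainder 10 (A)
8 ÷ 16 = 0 remainder 8 (8)
Reading remainders bottom-up:
= 0x8ABF


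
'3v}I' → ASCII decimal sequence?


String: '3v}I'  (4 characters)
Per-character ASCII lookup:
  '3': digits start at 48: '3' = 48 + 3 = 51
  'v': lowercase starts at 97: 'v' = 97 + 21 = 118
  '}': special character: '}' = 125
  'I': uppercase starts at 65: 'I' = 65 + 8 = 73
= 51 118 125 73


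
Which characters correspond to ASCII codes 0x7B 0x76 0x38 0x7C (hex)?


Codes (hex): 0x7B 0x76 0x38 0x7C
Per-code ASCII lookup:
  0x7B = 123  (special character) → '{'
  0x76 = 118  (range 97-122: lowercase, 118 - 97 = 21) → 'v'
  0x38 = 56  (range 48-57: digits, 56 - 48 = 8) → '8'
  0x7C = 124  (special character) → '|'
= '{v8|'


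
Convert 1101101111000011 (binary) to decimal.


Positional values:
Bit 0: 1 × 2^0 = 1
Bit 1: 1 × 2^1 = 2
Bit 6: 1 × 2^6 = 64
Bit 7: 1 × 2^7 = 128
Bit 8: 1 × 2^8 = 256
Bit 9: 1 × 2^9 = 512
Bit 11: 1 × 2^11 = 2048
Bit 12: 1 × 2^12 = 4096
Bit 14: 1 × 2^14 = 16384
Bit 15: 1 × 2^15 = 32768
Sum = 1 + 2 + 64 + 128 + 256 + 512 + 2048 + 4096 + 16384 + 32768
= 56259


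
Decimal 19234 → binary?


Divide by 2 repeatedly:
19234 ÷ 2 = 9617 remainder 0
9617 ÷ 2 = 4808 remainder 1
4808 ÷ 2 = 2404 remainder 0
2404 ÷ 2 = 1202 remainder 0
1202 ÷ 2 = 601 remainder 0
601 ÷ 2 = 300 remainder 1
300 ÷ 2 = 150 remainder 0
150 ÷ 2 = 75 remainder 0
75 ÷ 2 = 37 remainder 1
37 ÷ 2 = 18 remainder 1
18 ÷ 2 = 9 remainder 0
9 ÷ 2 = 4 remainder 1
4 ÷ 2 = 2 remainder 0
2 ÷ 2 = 1 remainder 0
1 ÷ 2 = 0 remainder 1
Reading remainders bottom-up:
= 100101100100010


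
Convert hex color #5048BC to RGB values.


Hex: #5048BC
R = 50₁₆ = 80
G = 48₁₆ = 72
B = BC₁₆ = 188
= RGB(80, 72, 188)


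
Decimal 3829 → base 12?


Divide by 12 repeatedly:
3829 ÷ 12 = 319 remainder 1
319 ÷ 12 = 26 remainder 7
26 ÷ 12 = 2 remainder 2
2 ÷ 12 = 0 remainder 2
Reading remainders bottom-up:
= 2271


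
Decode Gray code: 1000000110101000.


Gray code: 1000000110101000
MSB stays the same: 1
Each subsequent bit = prev_binary XOR current_gray:
  B[1] = 1 XOR 0 = 1
  B[2] = 1 XOR 0 = 1
  B[3] = 1 XOR 0 = 1
  B[4] = 1 XOR 0 = 1
  B[5] = 1 XOR 0 = 1
  B[6] = 1 XOR 0 = 1
  B[7] = 1 XOR 1 = 0
  B[8] = 0 XOR 1 = 1
  B[9] = 1 XOR 0 = 1
  B[10] = 1 XOR 1 = 0
  B[11] = 0 XOR 0 = 0
  B[12] = 0 XOR 1 = 1
  B[13] = 1 XOR 0 = 1
  B[14] = 1 XOR 0 = 1
  B[15] = 1 XOR 0 = 1
= 1111111011001111 (65231 decimal)


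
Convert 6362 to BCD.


Each digit → 4-bit binary:
  6 → 0110
  3 → 0011
  6 → 0110
  2 → 0010
= 0110 0011 0110 0010


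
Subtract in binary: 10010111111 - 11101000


Align and subtract column by column (LSB to MSB, borrowing when needed):
  10010111111
- 00011101000
  -----------
  col 0: (1 - 0 borrow-in) - 0 → 1 - 0 = 1, borrow out 0
  col 1: (1 - 0 borrow-in) - 0 → 1 - 0 = 1, borrow out 0
  col 2: (1 - 0 borrow-in) - 0 → 1 - 0 = 1, borrow out 0
  col 3: (1 - 0 borrow-in) - 1 → 1 - 1 = 0, borrow out 0
  col 4: (1 - 0 borrow-in) - 0 → 1 - 0 = 1, borrow out 0
  col 5: (1 - 0 borrow-in) - 1 → 1 - 1 = 0, borrow out 0
  col 6: (0 - 0 borrow-in) - 1 → borrow from next column: (0+2) - 1 = 1, borrow out 1
  col 7: (1 - 1 borrow-in) - 1 → borrow from next column: (0+2) - 1 = 1, borrow out 1
  col 8: (0 - 1 borrow-in) - 0 → borrow from next column: (-1+2) - 0 = 1, borrow out 1
  col 9: (0 - 1 borrow-in) - 0 → borrow from next column: (-1+2) - 0 = 1, borrow out 1
  col 10: (1 - 1 borrow-in) - 0 → 0 - 0 = 0, borrow out 0
Reading bits MSB→LSB: 01111010111
Strip leading zeros: 1111010111
= 1111010111


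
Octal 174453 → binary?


Each octal digit → 3 binary bits:
  1 = 001
  7 = 111
  4 = 100
  4 = 100
  5 = 101
  3 = 011
Concatenate: 001 111 100 100 101 011
= 001111100100101011


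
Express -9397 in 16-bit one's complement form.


Original: 0010010010110101
Invert all bits:
  bit 0: 0 → 1
  bit 1: 0 → 1
  bit 2: 1 → 0
  bit 3: 0 → 1
  bit 4: 0 → 1
  bit 5: 1 → 0
  bit 6: 0 → 1
  bit 7: 0 → 1
  bit 8: 1 → 0
  bit 9: 0 → 1
  bit 10: 1 → 0
  bit 11: 1 → 0
  bit 12: 0 → 1
  bit 13: 1 → 0
  bit 14: 0 → 1
  bit 15: 1 → 0
= 1101101101001010


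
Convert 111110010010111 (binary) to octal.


Group into 3-bit groups: 111110010010111
  111 = 7
  110 = 6
  010 = 2
  010 = 2
  111 = 7
= 0o76227


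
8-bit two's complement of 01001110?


Original: 01001110
Step 1 - Invert all bits: 10110001
Step 2 - Add 1: 10110001 + 1
= 10110010 (represents -78)


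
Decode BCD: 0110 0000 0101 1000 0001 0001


Each 4-bit group → digit:
  0110 → 6
  0000 → 0
  0101 → 5
  1000 → 8
  0001 → 1
  0001 → 1
= 605811


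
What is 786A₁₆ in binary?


Each hex digit → 4 binary bits:
  7 = 0111
  8 = 1000
  6 = 0110
  A = 1010
Concatenate: 0111 1000 0110 1010
= 0111100001101010


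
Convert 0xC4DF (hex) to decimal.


Positional values:
Position 0: F × 16^0 = 15 × 1 = 15
Position 1: D × 16^1 = 13 × 16 = 208
Position 2: 4 × 16^2 = 4 × 256 = 1024
Position 3: C × 16^3 = 12 × 4096 = 49152
Sum = 15 + 208 + 1024 + 49152
= 50399


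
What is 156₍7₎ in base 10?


Positional values (base 7):
  6 × 7^0 = 6 × 1 = 6
  5 × 7^1 = 5 × 7 = 35
  1 × 7^2 = 1 × 49 = 49
Sum = 6 + 35 + 49
= 90


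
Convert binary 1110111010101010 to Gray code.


Binary: 1110111010101010
Gray code: G = B XOR (B >> 1)
B >> 1 = 0111011101010101
1110111010101010 XOR 0111011101010101:
  1 XOR 0 = 1
  1 XOR 1 = 0
  1 XOR 1 = 0
  0 XOR 1 = 1
  1 XOR 0 = 1
  1 XOR 1 = 0
  1 XOR 1 = 0
  0 XOR 1 = 1
  1 XOR 0 = 1
  0 XOR 1 = 1
  1 XOR 0 = 1
  0 XOR 1 = 1
  1 XOR 0 = 1
  0 XOR 1 = 1
  1 XOR 0 = 1
  0 XOR 1 = 1
= 1001100111111111


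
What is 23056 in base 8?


Divide by 8 repeatedly:
23056 ÷ 8 = 2882 remainder 0
2882 ÷ 8 = 360 remainder 2
360 ÷ 8 = 45 remainder 0
45 ÷ 8 = 5 remainder 5
5 ÷ 8 = 0 remainder 5
Reading remainders bottom-up:
= 0o55020


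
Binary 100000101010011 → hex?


Group into 4-bit nibbles: 0100000101010011
  0100 = 4
  0001 = 1
  0101 = 5
  0011 = 3
= 0x4153


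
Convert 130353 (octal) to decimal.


Positional values:
Position 0: 3 × 8^0 = 3
Position 1: 5 × 8^1 = 40
Position 2: 3 × 8^2 = 192
Position 3: 0 × 8^3 = 0
Position 4: 3 × 8^4 = 12288
Position 5: 1 × 8^5 = 32768
Sum = 3 + 40 + 192 + 0 + 12288 + 32768
= 45291


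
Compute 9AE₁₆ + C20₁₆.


Align and add column by column (LSB to MSB, each column mod 16 with carry):
  09AE
+ 0C20
  ----
  col 0: E(14) + 0(0) + 0 (carry in) = 14 → E(14), carry out 0
  col 1: A(10) + 2(2) + 0 (carry in) = 12 → C(12), carry out 0
  col 2: 9(9) + C(12) + 0 (carry in) = 21 → 5(5), carry out 1
  col 3: 0(0) + 0(0) + 1 (carry in) = 1 → 1(1), carry out 0
Reading digits MSB→LSB: 15CE
Strip leading zeros: 15CE
= 0x15CE


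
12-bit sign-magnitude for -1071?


Sign bit: 1 (negative)
Magnitude: 1071 = 10000101111
= 110000101111


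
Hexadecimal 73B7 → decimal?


Positional values:
Position 0: 7 × 16^0 = 7 × 1 = 7
Position 1: B × 16^1 = 11 × 16 = 176
Position 2: 3 × 16^2 = 3 × 256 = 768
Position 3: 7 × 16^3 = 7 × 4096 = 28672
Sum = 7 + 176 + 768 + 28672
= 29623


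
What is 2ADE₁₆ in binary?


Each hex digit → 4 binary bits:
  2 = 0010
  A = 1010
  D = 1101
  E = 1110
Concatenate: 0010 1010 1101 1110
= 0010101011011110


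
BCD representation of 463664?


Each digit → 4-bit binary:
  4 → 0100
  6 → 0110
  3 → 0011
  6 → 0110
  6 → 0110
  4 → 0100
= 0100 0110 0011 0110 0110 0100


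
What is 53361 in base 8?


Divide by 8 repeatedly:
53361 ÷ 8 = 6670 remainder 1
6670 ÷ 8 = 833 remainder 6
833 ÷ 8 = 104 remainder 1
104 ÷ 8 = 13 remainder 0
13 ÷ 8 = 1 remainder 5
1 ÷ 8 = 0 remainder 1
Reading remainders bottom-up:
= 0o150161


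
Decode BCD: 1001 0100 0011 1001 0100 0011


Each 4-bit group → digit:
  1001 → 9
  0100 → 4
  0011 → 3
  1001 → 9
  0100 → 4
  0011 → 3
= 943943


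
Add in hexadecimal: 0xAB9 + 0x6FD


Align and add column by column (LSB to MSB, each column mod 16 with carry):
  0AB9
+ 06FD
  ----
  col 0: 9(9) + D(13) + 0 (carry in) = 22 → 6(6), carry out 1
  col 1: B(11) + F(15) + 1 (carry in) = 27 → B(11), carry out 1
  col 2: A(10) + 6(6) + 1 (carry in) = 17 → 1(1), carry out 1
  col 3: 0(0) + 0(0) + 1 (carry in) = 1 → 1(1), carry out 0
Reading digits MSB→LSB: 11B6
Strip leading zeros: 11B6
= 0x11B6


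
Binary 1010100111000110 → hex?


Group into 4-bit nibbles: 1010100111000110
  1010 = A
  1001 = 9
  1100 = C
  0110 = 6
= 0xA9C6


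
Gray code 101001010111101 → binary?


Gray code: 101001010111101
MSB stays the same: 1
Each subsequent bit = prev_binary XOR current_gray:
  B[1] = 1 XOR 0 = 1
  B[2] = 1 XOR 1 = 0
  B[3] = 0 XOR 0 = 0
  B[4] = 0 XOR 0 = 0
  B[5] = 0 XOR 1 = 1
  B[6] = 1 XOR 0 = 1
  B[7] = 1 XOR 1 = 0
  B[8] = 0 XOR 0 = 0
  B[9] = 0 XOR 1 = 1
  B[10] = 1 XOR 1 = 0
  B[11] = 0 XOR 1 = 1
  B[12] = 1 XOR 1 = 0
  B[13] = 0 XOR 0 = 0
  B[14] = 0 XOR 1 = 1
= 110001100101001 (25385 decimal)


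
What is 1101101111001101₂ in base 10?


Positional values:
Bit 0: 1 × 2^0 = 1
Bit 2: 1 × 2^2 = 4
Bit 3: 1 × 2^3 = 8
Bit 6: 1 × 2^6 = 64
Bit 7: 1 × 2^7 = 128
Bit 8: 1 × 2^8 = 256
Bit 9: 1 × 2^9 = 512
Bit 11: 1 × 2^11 = 2048
Bit 12: 1 × 2^12 = 4096
Bit 14: 1 × 2^14 = 16384
Bit 15: 1 × 2^15 = 32768
Sum = 1 + 4 + 8 + 64 + 128 + 256 + 512 + 2048 + 4096 + 16384 + 32768
= 56269


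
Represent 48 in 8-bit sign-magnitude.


Sign bit: 0 (positive)
Magnitude: 48 = 0110000
= 00110000


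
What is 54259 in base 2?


Divide by 2 repeatedly:
54259 ÷ 2 = 27129 remainder 1
27129 ÷ 2 = 13564 remainder 1
13564 ÷ 2 = 6782 remainder 0
6782 ÷ 2 = 3391 remainder 0
3391 ÷ 2 = 1695 remainder 1
1695 ÷ 2 = 847 remainder 1
847 ÷ 2 = 423 remainder 1
423 ÷ 2 = 211 remainder 1
211 ÷ 2 = 105 remainder 1
105 ÷ 2 = 52 remainder 1
52 ÷ 2 = 26 remainder 0
26 ÷ 2 = 13 remainder 0
13 ÷ 2 = 6 remainder 1
6 ÷ 2 = 3 remainder 0
3 ÷ 2 = 1 remainder 1
1 ÷ 2 = 0 remainder 1
Reading remainders bottom-up:
= 1101001111110011


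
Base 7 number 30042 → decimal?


Positional values (base 7):
  2 × 7^0 = 2 × 1 = 2
  4 × 7^1 = 4 × 7 = 28
  0 × 7^2 = 0 × 49 = 0
  0 × 7^3 = 0 × 343 = 0
  3 × 7^4 = 3 × 2401 = 7203
Sum = 2 + 28 + 0 + 0 + 7203
= 7233


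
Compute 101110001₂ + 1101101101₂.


Align and add column by column (LSB to MSB, carry propagating):
  00101110001
+ 01101101101
  -----------
  col 0: 1 + 1 + 0 (carry in) = 2 → bit 0, carry out 1
  col 1: 0 + 0 + 1 (carry in) = 1 → bit 1, carry out 0
  col 2: 0 + 1 + 0 (carry in) = 1 → bit 1, carry out 0
  col 3: 0 + 1 + 0 (carry in) = 1 → bit 1, carry out 0
  col 4: 1 + 0 + 0 (carry in) = 1 → bit 1, carry out 0
  col 5: 1 + 1 + 0 (carry in) = 2 → bit 0, carry out 1
  col 6: 1 + 1 + 1 (carry in) = 3 → bit 1, carry out 1
  col 7: 0 + 0 + 1 (carry in) = 1 → bit 1, carry out 0
  col 8: 1 + 1 + 0 (carry in) = 2 → bit 0, carry out 1
  col 9: 0 + 1 + 1 (carry in) = 2 → bit 0, carry out 1
  col 10: 0 + 0 + 1 (carry in) = 1 → bit 1, carry out 0
Reading bits MSB→LSB: 10011011110
Strip leading zeros: 10011011110
= 10011011110


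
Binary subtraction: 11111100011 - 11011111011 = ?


Align and subtract column by column (LSB to MSB, borrowing when needed):
  11111100011
- 11011111011
  -----------
  col 0: (1 - 0 borrow-in) - 1 → 1 - 1 = 0, borrow out 0
  col 1: (1 - 0 borrow-in) - 1 → 1 - 1 = 0, borrow out 0
  col 2: (0 - 0 borrow-in) - 0 → 0 - 0 = 0, borrow out 0
  col 3: (0 - 0 borrow-in) - 1 → borrow from next column: (0+2) - 1 = 1, borrow out 1
  col 4: (0 - 1 borrow-in) - 1 → borrow from next column: (-1+2) - 1 = 0, borrow out 1
  col 5: (1 - 1 borrow-in) - 1 → borrow from next column: (0+2) - 1 = 1, borrow out 1
  col 6: (1 - 1 borrow-in) - 1 → borrow from next column: (0+2) - 1 = 1, borrow out 1
  col 7: (1 - 1 borrow-in) - 1 → borrow from next column: (0+2) - 1 = 1, borrow out 1
  col 8: (1 - 1 borrow-in) - 0 → 0 - 0 = 0, borrow out 0
  col 9: (1 - 0 borrow-in) - 1 → 1 - 1 = 0, borrow out 0
  col 10: (1 - 0 borrow-in) - 1 → 1 - 1 = 0, borrow out 0
Reading bits MSB→LSB: 00011101000
Strip leading zeros: 11101000
= 11101000


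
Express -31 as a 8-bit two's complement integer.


Original: 00011111
Step 1 - Invert all bits: 11100000
Step 2 - Add 1: 11100000 + 1
= 11100001 (represents -31)


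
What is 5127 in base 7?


Divide by 7 repeatedly:
5127 ÷ 7 = 732 remainder 3
732 ÷ 7 = 104 remainder 4
104 ÷ 7 = 14 remainder 6
14 ÷ 7 = 2 remainder 0
2 ÷ 7 = 0 remainder 2
Reading remainders bottom-up:
= 20643


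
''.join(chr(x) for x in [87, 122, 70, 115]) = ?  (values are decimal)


Codes (decimal): 87 122 70 115
Per-code ASCII lookup:
  87  (range 65-90: uppercase, 87 - 65 = 22) → 'W'
  122  (range 97-122: lowercase, 122 - 97 = 25) → 'z'
  70  (range 65-90: uppercase, 70 - 65 = 5) → 'F'
  115  (range 97-122: lowercase, 115 - 97 = 18) → 's'
= 'WzFs'


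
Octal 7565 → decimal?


Positional values:
Position 0: 5 × 8^0 = 5
Position 1: 6 × 8^1 = 48
Position 2: 5 × 8^2 = 320
Position 3: 7 × 8^3 = 3584
Sum = 5 + 48 + 320 + 3584
= 3957


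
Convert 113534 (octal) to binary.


Each octal digit → 3 binary bits:
  1 = 001
  1 = 001
  3 = 011
  5 = 101
  3 = 011
  4 = 100
Concatenate: 001 001 011 101 011 100
= 001001011101011100


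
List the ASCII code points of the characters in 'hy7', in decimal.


String: 'hy7'  (3 characters)
Per-character ASCII lookup:
  'h': lowercase starts at 97: 'h' = 97 + 7 = 104
  'y': lowercase starts at 97: 'y' = 97 + 24 = 121
  '7': digits start at 48: '7' = 48 + 7 = 55
= 104 121 55


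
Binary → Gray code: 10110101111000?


Binary: 10110101111000
Gray code: G = B XOR (B >> 1)
B >> 1 = 01011010111100
10110101111000 XOR 01011010111100:
  1 XOR 0 = 1
  0 XOR 1 = 1
  1 XOR 0 = 1
  1 XOR 1 = 0
  0 XOR 1 = 1
  1 XOR 0 = 1
  0 XOR 1 = 1
  1 XOR 0 = 1
  1 XOR 1 = 0
  1 XOR 1 = 0
  1 XOR 1 = 0
  0 XOR 1 = 1
  0 XOR 0 = 0
  0 XOR 0 = 0
= 11101111000100


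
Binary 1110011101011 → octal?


Group into 3-bit groups: 001110011101011
  001 = 1
  110 = 6
  011 = 3
  101 = 5
  011 = 3
= 0o16353


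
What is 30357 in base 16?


Divide by 16 repeatedly:
30357 ÷ 16 = 1897 remainder 5 (5)
1897 ÷ 16 = 118 remainder 9 (9)
118 ÷ 16 = 7 remainder 6 (6)
7 ÷ 16 = 0 remainder 7 (7)
Reading remainders bottom-up:
= 0x7695


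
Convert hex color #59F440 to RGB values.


Hex: #59F440
R = 59₁₆ = 89
G = F4₁₆ = 244
B = 40₁₆ = 64
= RGB(89, 244, 64)


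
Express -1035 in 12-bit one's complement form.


Original: 010000001011
Invert all bits:
  bit 0: 0 → 1
  bit 1: 1 → 0
  bit 2: 0 → 1
  bit 3: 0 → 1
  bit 4: 0 → 1
  bit 5: 0 → 1
  bit 6: 0 → 1
  bit 7: 0 → 1
  bit 8: 1 → 0
  bit 9: 0 → 1
  bit 10: 1 → 0
  bit 11: 1 → 0
= 101111110100


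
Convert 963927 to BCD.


Each digit → 4-bit binary:
  9 → 1001
  6 → 0110
  3 → 0011
  9 → 1001
  2 → 0010
  7 → 0111
= 1001 0110 0011 1001 0010 0111


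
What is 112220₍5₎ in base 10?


Positional values (base 5):
  0 × 5^0 = 0 × 1 = 0
  2 × 5^1 = 2 × 5 = 10
  2 × 5^2 = 2 × 25 = 50
  2 × 5^3 = 2 × 125 = 250
  1 × 5^4 = 1 × 625 = 625
  1 × 5^5 = 1 × 3125 = 3125
Sum = 0 + 10 + 50 + 250 + 625 + 3125
= 4060


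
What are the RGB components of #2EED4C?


Hex: #2EED4C
R = 2E₁₆ = 46
G = ED₁₆ = 237
B = 4C₁₆ = 76
= RGB(46, 237, 76)


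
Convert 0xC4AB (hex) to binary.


Each hex digit → 4 binary bits:
  C = 1100
  4 = 0100
  A = 1010
  B = 1011
Concatenate: 1100 0100 1010 1011
= 1100010010101011


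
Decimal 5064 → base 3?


Divide by 3 repeatedly:
5064 ÷ 3 = 1688 remainder 0
1688 ÷ 3 = 562 remainder 2
562 ÷ 3 = 187 remainder 1
187 ÷ 3 = 62 remainder 1
62 ÷ 3 = 20 remainder 2
20 ÷ 3 = 6 remainder 2
6 ÷ 3 = 2 remainder 0
2 ÷ 3 = 0 remainder 2
Reading remainders bottom-up:
= 20221120


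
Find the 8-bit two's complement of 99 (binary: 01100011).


Original: 01100011
Step 1 - Invert all bits: 10011100
Step 2 - Add 1: 10011100 + 1
= 10011101 (represents -99)


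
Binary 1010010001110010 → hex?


Group into 4-bit nibbles: 1010010001110010
  1010 = A
  0100 = 4
  0111 = 7
  0010 = 2
= 0xA472


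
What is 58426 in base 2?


Divide by 2 repeatedly:
58426 ÷ 2 = 29213 remainder 0
29213 ÷ 2 = 14606 remainder 1
14606 ÷ 2 = 7303 remainder 0
7303 ÷ 2 = 3651 remainder 1
3651 ÷ 2 = 1825 remainder 1
1825 ÷ 2 = 912 remainder 1
912 ÷ 2 = 456 remainder 0
456 ÷ 2 = 228 remainder 0
228 ÷ 2 = 114 remainder 0
114 ÷ 2 = 57 remainder 0
57 ÷ 2 = 28 remainder 1
28 ÷ 2 = 14 remainder 0
14 ÷ 2 = 7 remainder 0
7 ÷ 2 = 3 remainder 1
3 ÷ 2 = 1 remainder 1
1 ÷ 2 = 0 remainder 1
Reading remainders bottom-up:
= 1110010000111010


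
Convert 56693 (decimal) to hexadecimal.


Divide by 16 repeatedly:
56693 ÷ 16 = 3543 remainder 5 (5)
3543 ÷ 16 = 221 remainder 7 (7)
221 ÷ 16 = 13 remainder 13 (D)
13 ÷ 16 = 0 remainder 13 (D)
Reading remainders bottom-up:
= 0xDD75


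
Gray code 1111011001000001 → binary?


Gray code: 1111011001000001
MSB stays the same: 1
Each subsequent bit = prev_binary XOR current_gray:
  B[1] = 1 XOR 1 = 0
  B[2] = 0 XOR 1 = 1
  B[3] = 1 XOR 1 = 0
  B[4] = 0 XOR 0 = 0
  B[5] = 0 XOR 1 = 1
  B[6] = 1 XOR 1 = 0
  B[7] = 0 XOR 0 = 0
  B[8] = 0 XOR 0 = 0
  B[9] = 0 XOR 1 = 1
  B[10] = 1 XOR 0 = 1
  B[11] = 1 XOR 0 = 1
  B[12] = 1 XOR 0 = 1
  B[13] = 1 XOR 0 = 1
  B[14] = 1 XOR 0 = 1
  B[15] = 1 XOR 1 = 0
= 1010010001111110 (42110 decimal)


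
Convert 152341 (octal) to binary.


Each octal digit → 3 binary bits:
  1 = 001
  5 = 101
  2 = 010
  3 = 011
  4 = 100
  1 = 001
Concatenate: 001 101 010 011 100 001
= 001101010011100001


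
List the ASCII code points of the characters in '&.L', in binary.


String: '&.L'  (3 characters)
Per-character ASCII lookup:
  '&': special character: '&' = 38 → 100110
  '.': special character: '.' = 46 → 101110
  'L': uppercase starts at 65: 'L' = 65 + 11 = 76 → 1001100
= 100110 101110 1001100


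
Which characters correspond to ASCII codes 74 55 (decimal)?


Codes (decimal): 74 55
Per-code ASCII lookup:
  74  (range 65-90: uppercase, 74 - 65 = 9) → 'J'
  55  (range 48-57: digits, 55 - 48 = 7) → '7'
= 'J7'


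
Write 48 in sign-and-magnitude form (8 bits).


Sign bit: 0 (positive)
Magnitude: 48 = 0110000
= 00110000


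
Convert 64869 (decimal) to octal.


Divide by 8 repeatedly:
64869 ÷ 8 = 8108 remainder 5
8108 ÷ 8 = 1013 remainder 4
1013 ÷ 8 = 126 remainder 5
126 ÷ 8 = 15 remainder 6
15 ÷ 8 = 1 remainder 7
1 ÷ 8 = 0 remainder 1
Reading remainders bottom-up:
= 0o176545


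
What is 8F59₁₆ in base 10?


Positional values:
Position 0: 9 × 16^0 = 9 × 1 = 9
Position 1: 5 × 16^1 = 5 × 16 = 80
Position 2: F × 16^2 = 15 × 256 = 3840
Position 3: 8 × 16^3 = 8 × 4096 = 32768
Sum = 9 + 80 + 3840 + 32768
= 36697


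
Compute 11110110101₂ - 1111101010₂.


Align and subtract column by column (LSB to MSB, borrowing when needed):
  11110110101
- 01111101010
  -----------
  col 0: (1 - 0 borrow-in) - 0 → 1 - 0 = 1, borrow out 0
  col 1: (0 - 0 borrow-in) - 1 → borrow from next column: (0+2) - 1 = 1, borrow out 1
  col 2: (1 - 1 borrow-in) - 0 → 0 - 0 = 0, borrow out 0
  col 3: (0 - 0 borrow-in) - 1 → borrow from next column: (0+2) - 1 = 1, borrow out 1
  col 4: (1 - 1 borrow-in) - 0 → 0 - 0 = 0, borrow out 0
  col 5: (1 - 0 borrow-in) - 1 → 1 - 1 = 0, borrow out 0
  col 6: (0 - 0 borrow-in) - 1 → borrow from next column: (0+2) - 1 = 1, borrow out 1
  col 7: (1 - 1 borrow-in) - 1 → borrow from next column: (0+2) - 1 = 1, borrow out 1
  col 8: (1 - 1 borrow-in) - 1 → borrow from next column: (0+2) - 1 = 1, borrow out 1
  col 9: (1 - 1 borrow-in) - 1 → borrow from next column: (0+2) - 1 = 1, borrow out 1
  col 10: (1 - 1 borrow-in) - 0 → 0 - 0 = 0, borrow out 0
Reading bits MSB→LSB: 01111001011
Strip leading zeros: 1111001011
= 1111001011


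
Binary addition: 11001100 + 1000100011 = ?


Align and add column by column (LSB to MSB, carry propagating):
  00011001100
+ 01000100011
  -----------
  col 0: 0 + 1 + 0 (carry in) = 1 → bit 1, carry out 0
  col 1: 0 + 1 + 0 (carry in) = 1 → bit 1, carry out 0
  col 2: 1 + 0 + 0 (carry in) = 1 → bit 1, carry out 0
  col 3: 1 + 0 + 0 (carry in) = 1 → bit 1, carry out 0
  col 4: 0 + 0 + 0 (carry in) = 0 → bit 0, carry out 0
  col 5: 0 + 1 + 0 (carry in) = 1 → bit 1, carry out 0
  col 6: 1 + 0 + 0 (carry in) = 1 → bit 1, carry out 0
  col 7: 1 + 0 + 0 (carry in) = 1 → bit 1, carry out 0
  col 8: 0 + 0 + 0 (carry in) = 0 → bit 0, carry out 0
  col 9: 0 + 1 + 0 (carry in) = 1 → bit 1, carry out 0
  col 10: 0 + 0 + 0 (carry in) = 0 → bit 0, carry out 0
Reading bits MSB→LSB: 01011101111
Strip leading zeros: 1011101111
= 1011101111


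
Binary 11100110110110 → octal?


Group into 3-bit groups: 011100110110110
  011 = 3
  100 = 4
  110 = 6
  110 = 6
  110 = 6
= 0o34666


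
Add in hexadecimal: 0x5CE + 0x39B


Align and add column by column (LSB to MSB, each column mod 16 with carry):
  05CE
+ 039B
  ----
  col 0: E(14) + B(11) + 0 (carry in) = 25 → 9(9), carry out 1
  col 1: C(12) + 9(9) + 1 (carry in) = 22 → 6(6), carry out 1
  col 2: 5(5) + 3(3) + 1 (carry in) = 9 → 9(9), carry out 0
  col 3: 0(0) + 0(0) + 0 (carry in) = 0 → 0(0), carry out 0
Reading digits MSB→LSB: 0969
Strip leading zeros: 969
= 0x969


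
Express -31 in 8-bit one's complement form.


Original: 00011111
Invert all bits:
  bit 0: 0 → 1
  bit 1: 0 → 1
  bit 2: 0 → 1
  bit 3: 1 → 0
  bit 4: 1 → 0
  bit 5: 1 → 0
  bit 6: 1 → 0
  bit 7: 1 → 0
= 11100000


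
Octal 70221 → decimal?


Positional values:
Position 0: 1 × 8^0 = 1
Position 1: 2 × 8^1 = 16
Position 2: 2 × 8^2 = 128
Position 3: 0 × 8^3 = 0
Position 4: 7 × 8^4 = 28672
Sum = 1 + 16 + 128 + 0 + 28672
= 28817


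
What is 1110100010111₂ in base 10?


Positional values:
Bit 0: 1 × 2^0 = 1
Bit 1: 1 × 2^1 = 2
Bit 2: 1 × 2^2 = 4
Bit 4: 1 × 2^4 = 16
Bit 8: 1 × 2^8 = 256
Bit 10: 1 × 2^10 = 1024
Bit 11: 1 × 2^11 = 2048
Bit 12: 1 × 2^12 = 4096
Sum = 1 + 2 + 4 + 16 + 256 + 1024 + 2048 + 4096
= 7447


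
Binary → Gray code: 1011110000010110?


Binary: 1011110000010110
Gray code: G = B XOR (B >> 1)
B >> 1 = 0101111000001011
1011110000010110 XOR 0101111000001011:
  1 XOR 0 = 1
  0 XOR 1 = 1
  1 XOR 0 = 1
  1 XOR 1 = 0
  1 XOR 1 = 0
  1 XOR 1 = 0
  0 XOR 1 = 1
  0 XOR 0 = 0
  0 XOR 0 = 0
  0 XOR 0 = 0
  0 XOR 0 = 0
  1 XOR 0 = 1
  0 XOR 1 = 1
  1 XOR 0 = 1
  1 XOR 1 = 0
  0 XOR 1 = 1
= 1110001000011101


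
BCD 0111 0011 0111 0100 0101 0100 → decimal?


Each 4-bit group → digit:
  0111 → 7
  0011 → 3
  0111 → 7
  0100 → 4
  0101 → 5
  0100 → 4
= 737454


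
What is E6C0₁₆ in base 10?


Positional values:
Position 0: 0 × 16^0 = 0 × 1 = 0
Position 1: C × 16^1 = 12 × 16 = 192
Position 2: 6 × 16^2 = 6 × 256 = 1536
Position 3: E × 16^3 = 14 × 4096 = 57344
Sum = 0 + 192 + 1536 + 57344
= 59072


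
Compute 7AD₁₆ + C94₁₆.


Align and add column by column (LSB to MSB, each column mod 16 with carry):
  07AD
+ 0C94
  ----
  col 0: D(13) + 4(4) + 0 (carry in) = 17 → 1(1), carry out 1
  col 1: A(10) + 9(9) + 1 (carry in) = 20 → 4(4), carry out 1
  col 2: 7(7) + C(12) + 1 (carry in) = 20 → 4(4), carry out 1
  col 3: 0(0) + 0(0) + 1 (carry in) = 1 → 1(1), carry out 0
Reading digits MSB→LSB: 1441
Strip leading zeros: 1441
= 0x1441


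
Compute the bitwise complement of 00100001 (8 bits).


Original: 00100001
Invert all bits:
  bit 0: 0 → 1
  bit 1: 0 → 1
  bit 2: 1 → 0
  bit 3: 0 → 1
  bit 4: 0 → 1
  bit 5: 0 → 1
  bit 6: 0 → 1
  bit 7: 1 → 0
= 11011110


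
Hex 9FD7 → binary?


Each hex digit → 4 binary bits:
  9 = 1001
  F = 1111
  D = 1101
  7 = 0111
Concatenate: 1001 1111 1101 0111
= 1001111111010111


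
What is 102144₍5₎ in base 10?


Positional values (base 5):
  4 × 5^0 = 4 × 1 = 4
  4 × 5^1 = 4 × 5 = 20
  1 × 5^2 = 1 × 25 = 25
  2 × 5^3 = 2 × 125 = 250
  0 × 5^4 = 0 × 625 = 0
  1 × 5^5 = 1 × 3125 = 3125
Sum = 4 + 20 + 25 + 250 + 0 + 3125
= 3424


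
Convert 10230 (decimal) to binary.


Divide by 2 repeatedly:
10230 ÷ 2 = 5115 remainder 0
5115 ÷ 2 = 2557 remainder 1
2557 ÷ 2 = 1278 remainder 1
1278 ÷ 2 = 639 remainder 0
639 ÷ 2 = 319 remainder 1
319 ÷ 2 = 159 remainder 1
159 ÷ 2 = 79 remainder 1
79 ÷ 2 = 39 remainder 1
39 ÷ 2 = 19 remainder 1
19 ÷ 2 = 9 remainder 1
9 ÷ 2 = 4 remainder 1
4 ÷ 2 = 2 remainder 0
2 ÷ 2 = 1 remainder 0
1 ÷ 2 = 0 remainder 1
Reading remainders bottom-up:
= 10011111110110


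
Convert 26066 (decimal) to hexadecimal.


Divide by 16 repeatedly:
26066 ÷ 16 = 1629 remainder 2 (2)
1629 ÷ 16 = 101 remainder 13 (D)
101 ÷ 16 = 6 remainder 5 (5)
6 ÷ 16 = 0 remainder 6 (6)
Reading remainders bottom-up:
= 0x65D2


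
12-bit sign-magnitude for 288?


Sign bit: 0 (positive)
Magnitude: 288 = 00100100000
= 000100100000


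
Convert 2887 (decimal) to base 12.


Divide by 12 repeatedly:
2887 ÷ 12 = 240 remainder 7
240 ÷ 12 = 20 remainder 0
20 ÷ 12 = 1 remainder 8
1 ÷ 12 = 0 remainder 1
Reading remainders bottom-up:
= 1807


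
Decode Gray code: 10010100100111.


Gray code: 10010100100111
MSB stays the same: 1
Each subsequent bit = prev_binary XOR current_gray:
  B[1] = 1 XOR 0 = 1
  B[2] = 1 XOR 0 = 1
  B[3] = 1 XOR 1 = 0
  B[4] = 0 XOR 0 = 0
  B[5] = 0 XOR 1 = 1
  B[6] = 1 XOR 0 = 1
  B[7] = 1 XOR 0 = 1
  B[8] = 1 XOR 1 = 0
  B[9] = 0 XOR 0 = 0
  B[10] = 0 XOR 0 = 0
  B[11] = 0 XOR 1 = 1
  B[12] = 1 XOR 1 = 0
  B[13] = 0 XOR 1 = 1
= 11100111000101 (14789 decimal)


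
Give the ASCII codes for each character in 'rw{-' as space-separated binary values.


String: 'rw{-'  (4 characters)
Per-character ASCII lookup:
  'r': lowercase starts at 97: 'r' = 97 + 17 = 114 → 1110010
  'w': lowercase starts at 97: 'w' = 97 + 22 = 119 → 1110111
  '{': special character: '{' = 123 → 1111011
  '-': special character: '-' = 45 → 101101
= 1110010 1110111 1111011 101101


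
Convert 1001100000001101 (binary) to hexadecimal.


Group into 4-bit nibbles: 1001100000001101
  1001 = 9
  1000 = 8
  0000 = 0
  1101 = D
= 0x980D


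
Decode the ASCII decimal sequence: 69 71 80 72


Codes (decimal): 69 71 80 72
Per-code ASCII lookup:
  69  (range 65-90: uppercase, 69 - 65 = 4) → 'E'
  71  (range 65-90: uppercase, 71 - 65 = 6) → 'G'
  80  (range 65-90: uppercase, 80 - 65 = 15) → 'P'
  72  (range 65-90: uppercase, 72 - 65 = 7) → 'H'
= 'EGPH'


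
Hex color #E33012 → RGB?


Hex: #E33012
R = E3₁₆ = 227
G = 30₁₆ = 48
B = 12₁₆ = 18
= RGB(227, 48, 18)


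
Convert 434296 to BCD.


Each digit → 4-bit binary:
  4 → 0100
  3 → 0011
  4 → 0100
  2 → 0010
  9 → 1001
  6 → 0110
= 0100 0011 0100 0010 1001 0110


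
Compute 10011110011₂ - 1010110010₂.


Align and subtract column by column (LSB to MSB, borrowing when needed):
  10011110011
- 01010110010
  -----------
  col 0: (1 - 0 borrow-in) - 0 → 1 - 0 = 1, borrow out 0
  col 1: (1 - 0 borrow-in) - 1 → 1 - 1 = 0, borrow out 0
  col 2: (0 - 0 borrow-in) - 0 → 0 - 0 = 0, borrow out 0
  col 3: (0 - 0 borrow-in) - 0 → 0 - 0 = 0, borrow out 0
  col 4: (1 - 0 borrow-in) - 1 → 1 - 1 = 0, borrow out 0
  col 5: (1 - 0 borrow-in) - 1 → 1 - 1 = 0, borrow out 0
  col 6: (1 - 0 borrow-in) - 0 → 1 - 0 = 1, borrow out 0
  col 7: (1 - 0 borrow-in) - 1 → 1 - 1 = 0, borrow out 0
  col 8: (0 - 0 borrow-in) - 0 → 0 - 0 = 0, borrow out 0
  col 9: (0 - 0 borrow-in) - 1 → borrow from next column: (0+2) - 1 = 1, borrow out 1
  col 10: (1 - 1 borrow-in) - 0 → 0 - 0 = 0, borrow out 0
Reading bits MSB→LSB: 01001000001
Strip leading zeros: 1001000001
= 1001000001


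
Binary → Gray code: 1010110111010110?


Binary: 1010110111010110
Gray code: G = B XOR (B >> 1)
B >> 1 = 0101011011101011
1010110111010110 XOR 0101011011101011:
  1 XOR 0 = 1
  0 XOR 1 = 1
  1 XOR 0 = 1
  0 XOR 1 = 1
  1 XOR 0 = 1
  1 XOR 1 = 0
  0 XOR 1 = 1
  1 XOR 0 = 1
  1 XOR 1 = 0
  1 XOR 1 = 0
  0 XOR 1 = 1
  1 XOR 0 = 1
  0 XOR 1 = 1
  1 XOR 0 = 1
  1 XOR 1 = 0
  0 XOR 1 = 1
= 1111101100111101


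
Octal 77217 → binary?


Each octal digit → 3 binary bits:
  7 = 111
  7 = 111
  2 = 010
  1 = 001
  7 = 111
Concatenate: 111 111 010 001 111
= 111111010001111


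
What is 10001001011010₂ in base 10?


Positional values:
Bit 1: 1 × 2^1 = 2
Bit 3: 1 × 2^3 = 8
Bit 4: 1 × 2^4 = 16
Bit 6: 1 × 2^6 = 64
Bit 9: 1 × 2^9 = 512
Bit 13: 1 × 2^13 = 8192
Sum = 2 + 8 + 16 + 64 + 512 + 8192
= 8794


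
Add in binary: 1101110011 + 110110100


Align and add column by column (LSB to MSB, carry propagating):
  01101110011
+ 00110110100
  -----------
  col 0: 1 + 0 + 0 (carry in) = 1 → bit 1, carry out 0
  col 1: 1 + 0 + 0 (carry in) = 1 → bit 1, carry out 0
  col 2: 0 + 1 + 0 (carry in) = 1 → bit 1, carry out 0
  col 3: 0 + 0 + 0 (carry in) = 0 → bit 0, carry out 0
  col 4: 1 + 1 + 0 (carry in) = 2 → bit 0, carry out 1
  col 5: 1 + 1 + 1 (carry in) = 3 → bit 1, carry out 1
  col 6: 1 + 0 + 1 (carry in) = 2 → bit 0, carry out 1
  col 7: 0 + 1 + 1 (carry in) = 2 → bit 0, carry out 1
  col 8: 1 + 1 + 1 (carry in) = 3 → bit 1, carry out 1
  col 9: 1 + 0 + 1 (carry in) = 2 → bit 0, carry out 1
  col 10: 0 + 0 + 1 (carry in) = 1 → bit 1, carry out 0
Reading bits MSB→LSB: 10100100111
Strip leading zeros: 10100100111
= 10100100111


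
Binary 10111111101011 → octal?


Group into 3-bit groups: 010111111101011
  010 = 2
  111 = 7
  111 = 7
  101 = 5
  011 = 3
= 0o27753


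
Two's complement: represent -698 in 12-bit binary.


Original: 001010111010
Step 1 - Invert all bits: 110101000101
Step 2 - Add 1: 110101000101 + 1
= 110101000110 (represents -698)


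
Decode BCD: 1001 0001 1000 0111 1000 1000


Each 4-bit group → digit:
  1001 → 9
  0001 → 1
  1000 → 8
  0111 → 7
  1000 → 8
  1000 → 8
= 918788


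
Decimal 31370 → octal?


Divide by 8 repeatedly:
31370 ÷ 8 = 3921 remainder 2
3921 ÷ 8 = 490 remainder 1
490 ÷ 8 = 61 remainder 2
61 ÷ 8 = 7 remainder 5
7 ÷ 8 = 0 remainder 7
Reading remainders bottom-up:
= 0o75212


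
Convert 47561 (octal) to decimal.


Positional values:
Position 0: 1 × 8^0 = 1
Position 1: 6 × 8^1 = 48
Position 2: 5 × 8^2 = 320
Position 3: 7 × 8^3 = 3584
Position 4: 4 × 8^4 = 16384
Sum = 1 + 48 + 320 + 3584 + 16384
= 20337


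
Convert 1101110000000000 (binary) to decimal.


Positional values:
Bit 10: 1 × 2^10 = 1024
Bit 11: 1 × 2^11 = 2048
Bit 12: 1 × 2^12 = 4096
Bit 14: 1 × 2^14 = 16384
Bit 15: 1 × 2^15 = 32768
Sum = 1024 + 2048 + 4096 + 16384 + 32768
= 56320


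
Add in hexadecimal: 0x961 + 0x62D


Align and add column by column (LSB to MSB, each column mod 16 with carry):
  0961
+ 062D
  ----
  col 0: 1(1) + D(13) + 0 (carry in) = 14 → E(14), carry out 0
  col 1: 6(6) + 2(2) + 0 (carry in) = 8 → 8(8), carry out 0
  col 2: 9(9) + 6(6) + 0 (carry in) = 15 → F(15), carry out 0
  col 3: 0(0) + 0(0) + 0 (carry in) = 0 → 0(0), carry out 0
Reading digits MSB→LSB: 0F8E
Strip leading zeros: F8E
= 0xF8E


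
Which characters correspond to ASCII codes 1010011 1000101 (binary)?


Codes (binary): 1010011 1000101
Per-code ASCII lookup:
  1010011 = 83  (range 65-90: uppercase, 83 - 65 = 18) → 'S'
  1000101 = 69  (range 65-90: uppercase, 69 - 65 = 4) → 'E'
= 'SE'


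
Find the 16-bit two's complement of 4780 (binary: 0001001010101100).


Original: 0001001010101100
Step 1 - Invert all bits: 1110110101010011
Step 2 - Add 1: 1110110101010011 + 1
= 1110110101010100 (represents -4780)


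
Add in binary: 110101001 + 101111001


Align and add column by column (LSB to MSB, carry propagating):
  0110101001
+ 0101111001
  ----------
  col 0: 1 + 1 + 0 (carry in) = 2 → bit 0, carry out 1
  col 1: 0 + 0 + 1 (carry in) = 1 → bit 1, carry out 0
  col 2: 0 + 0 + 0 (carry in) = 0 → bit 0, carry out 0
  col 3: 1 + 1 + 0 (carry in) = 2 → bit 0, carry out 1
  col 4: 0 + 1 + 1 (carry in) = 2 → bit 0, carry out 1
  col 5: 1 + 1 + 1 (carry in) = 3 → bit 1, carry out 1
  col 6: 0 + 1 + 1 (carry in) = 2 → bit 0, carry out 1
  col 7: 1 + 0 + 1 (carry in) = 2 → bit 0, carry out 1
  col 8: 1 + 1 + 1 (carry in) = 3 → bit 1, carry out 1
  col 9: 0 + 0 + 1 (carry in) = 1 → bit 1, carry out 0
Reading bits MSB→LSB: 1100100010
Strip leading zeros: 1100100010
= 1100100010


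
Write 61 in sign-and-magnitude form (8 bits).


Sign bit: 0 (positive)
Magnitude: 61 = 0111101
= 00111101


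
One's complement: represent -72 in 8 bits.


Original: 01001000
Invert all bits:
  bit 0: 0 → 1
  bit 1: 1 → 0
  bit 2: 0 → 1
  bit 3: 0 → 1
  bit 4: 1 → 0
  bit 5: 0 → 1
  bit 6: 0 → 1
  bit 7: 0 → 1
= 10110111


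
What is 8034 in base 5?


Divide by 5 repeatedly:
8034 ÷ 5 = 1606 remainder 4
1606 ÷ 5 = 321 remainder 1
321 ÷ 5 = 64 remainder 1
64 ÷ 5 = 12 remainder 4
12 ÷ 5 = 2 remainder 2
2 ÷ 5 = 0 remainder 2
Reading remainders bottom-up:
= 224114


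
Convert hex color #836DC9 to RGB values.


Hex: #836DC9
R = 83₁₆ = 131
G = 6D₁₆ = 109
B = C9₁₆ = 201
= RGB(131, 109, 201)


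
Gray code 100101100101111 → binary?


Gray code: 100101100101111
MSB stays the same: 1
Each subsequent bit = prev_binary XOR current_gray:
  B[1] = 1 XOR 0 = 1
  B[2] = 1 XOR 0 = 1
  B[3] = 1 XOR 1 = 0
  B[4] = 0 XOR 0 = 0
  B[5] = 0 XOR 1 = 1
  B[6] = 1 XOR 1 = 0
  B[7] = 0 XOR 0 = 0
  B[8] = 0 XOR 0 = 0
  B[9] = 0 XOR 1 = 1
  B[10] = 1 XOR 0 = 1
  B[11] = 1 XOR 1 = 0
  B[12] = 0 XOR 1 = 1
  B[13] = 1 XOR 1 = 0
  B[14] = 0 XOR 1 = 1
= 111001000110101 (29237 decimal)


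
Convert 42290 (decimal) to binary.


Divide by 2 repeatedly:
42290 ÷ 2 = 21145 remainder 0
21145 ÷ 2 = 10572 remainder 1
10572 ÷ 2 = 5286 remainder 0
5286 ÷ 2 = 2643 remainder 0
2643 ÷ 2 = 1321 remainder 1
1321 ÷ 2 = 660 remainder 1
660 ÷ 2 = 330 remainder 0
330 ÷ 2 = 165 remainder 0
165 ÷ 2 = 82 remainder 1
82 ÷ 2 = 41 remainder 0
41 ÷ 2 = 20 remainder 1
20 ÷ 2 = 10 remainder 0
10 ÷ 2 = 5 remainder 0
5 ÷ 2 = 2 remainder 1
2 ÷ 2 = 1 remainder 0
1 ÷ 2 = 0 remainder 1
Reading remainders bottom-up:
= 1010010100110010
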